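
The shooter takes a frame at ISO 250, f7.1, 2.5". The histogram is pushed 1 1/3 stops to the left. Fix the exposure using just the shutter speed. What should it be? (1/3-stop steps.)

Underexposed by 1 1/3 stops → need 1 1/3 stops brighter.
Shutter speed: 2.5 → 3.2 → 4 → 5 → 6.

6 s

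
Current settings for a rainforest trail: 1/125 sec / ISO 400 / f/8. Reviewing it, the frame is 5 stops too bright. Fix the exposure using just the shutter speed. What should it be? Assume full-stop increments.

Overexposed by 5 stops → need 5 stops darker.
Shutter speed: 1/125 → 1/250 → 1/500 → 1/1000 → 1/2000 → 1/4000.

1/4000s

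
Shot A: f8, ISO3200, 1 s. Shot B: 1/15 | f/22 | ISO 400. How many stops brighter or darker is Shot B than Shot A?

Aperture: f/8 → f/11 → f/16 → f/22 — 3 stops stopped down (darker).
Shutter speed: 1 → 1/2 → 1/4 → 1/8 → 1/15 — 4 stops faster (darker).
ISO: 3200 → 1600 → 800 → 400 — 3 stops lower (darker).
Net: −3 −4 −3 = −10 stops.

10 stops darker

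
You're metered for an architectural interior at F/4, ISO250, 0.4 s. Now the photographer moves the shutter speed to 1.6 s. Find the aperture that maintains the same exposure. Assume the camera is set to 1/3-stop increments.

Shutter speed: 0.4 → 0.5 → 0.6 → 0.8 → 1 → 1.3 → 1.6 — 2 stops slower (brighter).
Need 2 stops darker from the aperture: f/4 → f/4.5 → f/5 → f/5.6 → f/6.3 → f/7.1 → f/8.

f/8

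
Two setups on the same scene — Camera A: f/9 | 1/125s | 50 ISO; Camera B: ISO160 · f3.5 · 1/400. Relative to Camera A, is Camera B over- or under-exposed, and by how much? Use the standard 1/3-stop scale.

Aperture: f/9 → f/8 → f/7.1 → f/6.3 → f/5.6 → f/5 → f/4.5 → f/4 → f/3.5 — 2 2/3 stops larger aperture (brighter).
Shutter speed: 1/125 → 1/160 → 1/200 → 1/250 → 1/320 → 1/400 — 1 2/3 stops shorter (darker).
ISO: 50 → 64 → 80 → 100 → 125 → 160 — 1 2/3 stops higher (brighter).
Net: +2 2/3 −1 2/3 +1 2/3 = +2 2/3 stops.

2 2/3 stops brighter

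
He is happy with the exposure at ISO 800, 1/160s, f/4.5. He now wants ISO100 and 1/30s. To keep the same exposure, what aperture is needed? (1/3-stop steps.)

ISO: 800 → 640 → 500 → 400 → 320 → 250 → 200 → 160 → 125 → 100 — 3 stops dropped (darker).
Shutter speed: 1/160 → 1/125 → 1/100 → 1/80 → 1/60 → 1/50 → 1/40 → 1/30 — 2 1/3 stops slower (brighter).
Net change so far: 2/3 stop darker. Offset with the aperture: f/4.5 → f/4 → f/3.5.

f/3.5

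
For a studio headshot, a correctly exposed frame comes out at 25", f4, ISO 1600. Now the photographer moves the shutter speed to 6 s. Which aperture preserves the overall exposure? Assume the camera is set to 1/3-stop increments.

Shutter speed: 25 → 20 → 15 → 13 → 10 → 8 → 6 — 2 stops shorter (darker).
Need 2 stops brighter from the aperture: f/4 → f/3.5 → f/3.2 → f/2.8 → f/2.5 → f/2.2 → f/2.

f/2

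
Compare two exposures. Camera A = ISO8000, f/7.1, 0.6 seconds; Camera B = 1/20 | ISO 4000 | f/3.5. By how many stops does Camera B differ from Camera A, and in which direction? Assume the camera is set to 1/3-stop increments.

Aperture: f/7.1 → f/6.3 → f/5.6 → f/5 → f/4.5 → f/4 → f/3.5 — 2 stops wider (brighter).
Shutter speed: 0.6 → 0.5 → 0.4 → 0.3 → 1/4 → 1/5 → 1/6 → 1/8 → 1/10 → 1/13 → 1/15 → 1/20 — 3 2/3 stops shorter (darker).
ISO: 8000 → 6400 → 5000 → 4000 — 1 stop dropped (darker).
Net: +2 −3 2/3 −1 = −2 2/3 stops.

2 2/3 stops darker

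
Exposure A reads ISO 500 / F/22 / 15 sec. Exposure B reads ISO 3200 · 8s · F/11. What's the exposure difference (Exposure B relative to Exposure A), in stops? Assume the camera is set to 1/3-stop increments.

3 2/3 stops brighter

Aperture: f/22 → f/20 → f/18 → f/16 → f/14 → f/13 → f/11 — 2 stops larger aperture (brighter).
Shutter speed: 15 → 13 → 10 → 8 — 1 stop shorter (darker).
ISO: 500 → 640 → 800 → 1000 → 1250 → 1600 → 2000 → 2500 → 3200 — 2 2/3 stops raised (brighter).
Net: +2 −1 +2 2/3 = +3 2/3 stops.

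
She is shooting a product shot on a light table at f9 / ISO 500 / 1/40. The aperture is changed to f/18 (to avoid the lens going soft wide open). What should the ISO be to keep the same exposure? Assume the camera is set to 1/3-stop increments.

Aperture: f/9 → f/10 → f/11 → f/13 → f/14 → f/16 → f/18 — 2 stops stopped down (darker).
Need 2 stops brighter from the ISO: 500 → 640 → 800 → 1000 → 1250 → 1600 → 2000.

ISO 2000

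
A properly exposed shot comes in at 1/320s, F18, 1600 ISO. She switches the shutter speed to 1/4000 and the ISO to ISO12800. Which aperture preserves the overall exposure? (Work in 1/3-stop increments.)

Shutter speed: 1/320 → 1/400 → 1/500 → 1/640 → 1/800 → 1/1000 → 1/1250 → 1/1600 → 1/2000 → 1/2500 → 1/3200 → 1/4000 — 3 2/3 stops shorter (darker).
ISO: 1600 → 2000 → 2500 → 3200 → 4000 → 5000 → 6400 → 8000 → 10000 → 12800 — 3 stops higher (brighter).
Net change so far: 2/3 stop darker. Offset with the aperture: f/18 → f/16 → f/14.

f/14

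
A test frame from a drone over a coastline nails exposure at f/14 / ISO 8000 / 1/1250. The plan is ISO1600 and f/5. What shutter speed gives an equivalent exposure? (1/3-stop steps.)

ISO: 8000 → 6400 → 5000 → 4000 → 3200 → 2500 → 2000 → 1600 — 2 1/3 stops lower (darker).
Aperture: f/14 → f/13 → f/11 → f/10 → f/9 → f/8 → f/7.1 → f/6.3 → f/5.6 → f/5 — 3 stops wider (brighter).
Net change so far: 2/3 stop brighter. Offset with the shutter speed: 1/1250 → 1/1600 → 1/2000.

1/2000s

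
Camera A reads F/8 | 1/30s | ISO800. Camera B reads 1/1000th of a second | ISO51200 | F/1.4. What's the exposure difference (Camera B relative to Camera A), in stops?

6 stops brighter

Aperture: f/8 → f/5.6 → f/4 → f/2.8 → f/2 → f/1.4 — 5 stops opened up (brighter).
Shutter speed: 1/30 → 1/60 → 1/125 → 1/250 → 1/500 → 1/1000 — 5 stops shorter (darker).
ISO: 800 → 1600 → 3200 → 6400 → 12800 → 25600 → 51200 — 6 stops raised (brighter).
Net: +5 −5 +6 = +6 stops.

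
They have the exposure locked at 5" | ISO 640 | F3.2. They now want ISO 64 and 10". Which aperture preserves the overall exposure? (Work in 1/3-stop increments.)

f/1.4

ISO: 640 → 500 → 400 → 320 → 250 → 200 → 160 → 125 → 100 → 80 → 64 — 3 1/3 stops lower (darker).
Shutter speed: 5 → 6 → 8 → 10 — 1 stop longer (brighter).
Net change so far: 2 1/3 stops darker. Offset with the aperture: f/3.2 → f/2.8 → f/2.5 → f/2.2 → f/2 → f/1.8 → f/1.6 → f/1.4.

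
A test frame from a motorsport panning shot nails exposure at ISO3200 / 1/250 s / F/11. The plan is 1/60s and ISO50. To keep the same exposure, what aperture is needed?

f/2.8

Shutter speed: 1/250 → 1/125 → 1/60 — 2 stops longer (brighter).
ISO: 3200 → 1600 → 800 → 400 → 200 → 100 → 50 — 6 stops lower (darker).
Net change so far: 4 stops darker. Offset with the aperture: f/11 → f/8 → f/5.6 → f/4 → f/2.8.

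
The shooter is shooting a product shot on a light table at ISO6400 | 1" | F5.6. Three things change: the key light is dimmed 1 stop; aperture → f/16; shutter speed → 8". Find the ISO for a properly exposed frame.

ISO 12800

Scene light: 1 stop darker.
Aperture: f/5.6 → f/8 → f/11 → f/16 — 3 stops stopped down (darker).
Shutter speed: 1 → 2 → 4 → 8 — 3 stops slower (brighter).
Net so far: 1 stop darker. ISO: 6400 → 12800.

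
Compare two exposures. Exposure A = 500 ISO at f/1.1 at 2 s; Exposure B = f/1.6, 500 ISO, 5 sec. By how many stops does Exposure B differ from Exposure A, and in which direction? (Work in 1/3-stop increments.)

Aperture: f/1.1 → f/1.2 → f/1.4 → f/1.6 — 1 stop smaller aperture (darker).
Shutter speed: 2 → 2.5 → 3.2 → 4 → 5 — 1 1/3 stops longer (brighter).
ISO: unchanged.
Net: −1 +1 1/3 = +1/3 stops.

1/3 stop brighter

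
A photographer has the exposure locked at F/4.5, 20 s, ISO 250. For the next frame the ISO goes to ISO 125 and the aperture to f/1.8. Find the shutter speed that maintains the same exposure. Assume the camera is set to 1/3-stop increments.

6 s

ISO: 250 → 200 → 160 → 125 — 1 stop dropped (darker).
Aperture: f/4.5 → f/4 → f/3.5 → f/3.2 → f/2.8 → f/2.5 → f/2.2 → f/2 → f/1.8 — 2 2/3 stops wider (brighter).
Net change so far: 1 2/3 stops brighter. Offset with the shutter speed: 20 → 15 → 13 → 10 → 8 → 6.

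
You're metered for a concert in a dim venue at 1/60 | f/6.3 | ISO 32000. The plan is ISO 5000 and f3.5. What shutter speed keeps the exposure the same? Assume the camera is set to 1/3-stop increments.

1/30s

ISO: 32000 → 25600 → 20000 → 16000 → 12800 → 10000 → 8000 → 6400 → 5000 — 2 2/3 stops dropped (darker).
Aperture: f/6.3 → f/5.6 → f/5 → f/4.5 → f/4 → f/3.5 — 1 2/3 stops wider (brighter).
Net change so far: 1 stop darker. Offset with the shutter speed: 1/60 → 1/50 → 1/40 → 1/30.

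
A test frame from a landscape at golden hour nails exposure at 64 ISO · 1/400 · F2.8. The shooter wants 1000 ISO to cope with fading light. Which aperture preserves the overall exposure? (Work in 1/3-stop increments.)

ISO: 64 → 80 → 100 → 125 → 160 → 200 → 250 → 320 → 400 → 500 → 640 → 800 → 1000 — 4 stops raised (brighter).
Need 4 stops darker from the aperture: f/2.8 → f/3.2 → f/3.5 → f/4 → f/4.5 → f/5 → f/5.6 → f/6.3 → f/7.1 → f/8 → f/9 → f/10 → f/11.

f/11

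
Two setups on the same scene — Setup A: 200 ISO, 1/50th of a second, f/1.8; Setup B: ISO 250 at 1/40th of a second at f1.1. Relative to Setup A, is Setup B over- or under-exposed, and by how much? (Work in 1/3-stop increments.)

Aperture: f/1.8 → f/1.6 → f/1.4 → f/1.2 → f/1.1 — 1 1/3 stops wider (brighter).
Shutter speed: 1/50 → 1/40 — 1/3 stop slower (brighter).
ISO: 200 → 250 — 1/3 stop higher (brighter).
Net: +1 1/3 +1/3 +1/3 = +2 stops.

2 stops brighter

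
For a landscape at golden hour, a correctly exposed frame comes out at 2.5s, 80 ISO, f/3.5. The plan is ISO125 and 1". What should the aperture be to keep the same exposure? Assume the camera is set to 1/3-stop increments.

ISO: 80 → 100 → 125 — 2/3 stop higher (brighter).
Shutter speed: 2.5 → 2 → 1.6 → 1.3 → 1 — 1 1/3 stops faster (darker).
Net change so far: 2/3 stop darker. Offset with the aperture: f/3.5 → f/3.2 → f/2.8.

f/2.8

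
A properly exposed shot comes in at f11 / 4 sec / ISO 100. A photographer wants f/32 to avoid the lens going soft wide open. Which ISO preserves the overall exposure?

Aperture: f/11 → f/16 → f/22 → f/32 — 3 stops smaller aperture (darker).
Need 3 stops brighter from the ISO: 100 → 200 → 400 → 800.

ISO 800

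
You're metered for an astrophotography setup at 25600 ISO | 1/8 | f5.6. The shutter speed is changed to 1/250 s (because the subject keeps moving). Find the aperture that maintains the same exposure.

Shutter speed: 1/8 → 1/15 → 1/30 → 1/60 → 1/125 → 1/250 — 5 stops shorter (darker).
Need 5 stops brighter from the aperture: f/5.6 → f/4 → f/2.8 → f/2 → f/1.4 → f/1.0.

f/1.0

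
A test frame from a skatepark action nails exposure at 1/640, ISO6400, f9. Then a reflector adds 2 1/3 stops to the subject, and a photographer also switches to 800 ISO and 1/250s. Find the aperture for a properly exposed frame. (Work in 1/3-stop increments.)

Scene light: 2 1/3 stops brighter.
ISO: 6400 → 5000 → 4000 → 3200 → 2500 → 2000 → 1600 → 1250 → 1000 → 800 — 3 stops lower (darker).
Shutter speed: 1/640 → 1/500 → 1/400 → 1/320 → 1/250 — 1 1/3 stops longer (brighter).
Net so far: 2/3 stop brighter. Aperture: f/9 → f/10 → f/11.

f/11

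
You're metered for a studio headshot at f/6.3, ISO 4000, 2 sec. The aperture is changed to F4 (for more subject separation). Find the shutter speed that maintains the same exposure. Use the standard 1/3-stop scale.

0.8 s

Aperture: f/6.3 → f/5.6 → f/5 → f/4.5 → f/4 — 1 1/3 stops wider (brighter).
Need 1 1/3 stops darker from the shutter speed: 2 → 1.6 → 1.3 → 1 → 0.8.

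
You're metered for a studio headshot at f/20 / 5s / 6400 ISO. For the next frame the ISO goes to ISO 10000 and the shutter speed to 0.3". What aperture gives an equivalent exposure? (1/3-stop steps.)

ISO: 6400 → 8000 → 10000 — 2/3 stop higher (brighter).
Shutter speed: 5 → 4 → 3.2 → 2.5 → 2 → 1.6 → 1.3 → 1 → 0.8 → 0.6 → 0.5 → 0.4 → 0.3 — 4 stops shorter (darker).
Net change so far: 3 1/3 stops darker. Offset with the aperture: f/20 → f/18 → f/16 → f/14 → f/13 → f/11 → f/10 → f/9 → f/8 → f/7.1 → f/6.3.

f/6.3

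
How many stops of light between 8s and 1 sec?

3 stops

8 → 4 → 2 → 1 — count the steps: 3 stops.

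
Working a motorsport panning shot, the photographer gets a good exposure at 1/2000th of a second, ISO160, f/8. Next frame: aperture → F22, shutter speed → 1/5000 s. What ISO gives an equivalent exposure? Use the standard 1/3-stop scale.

Aperture: f/8 → f/9 → f/10 → f/11 → f/13 → f/14 → f/16 → f/18 → f/20 → f/22 — 3 stops narrower (darker).
Shutter speed: 1/2000 → 1/2500 → 1/3200 → 1/4000 → 1/5000 — 1 1/3 stops faster (darker).
Net change so far: 4 1/3 stops darker. Offset with the ISO: 160 → 200 → 250 → 320 → 400 → 500 → 640 → 800 → 1000 → 1250 → 1600 → 2000 → 2500 → 3200.

ISO 3200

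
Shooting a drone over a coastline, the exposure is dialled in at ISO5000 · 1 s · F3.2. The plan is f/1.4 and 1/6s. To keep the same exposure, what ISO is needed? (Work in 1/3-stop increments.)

ISO 6400

Aperture: f/3.2 → f/2.8 → f/2.5 → f/2.2 → f/2 → f/1.8 → f/1.6 → f/1.4 — 2 1/3 stops wider (brighter).
Shutter speed: 1 → 0.8 → 0.6 → 0.5 → 0.4 → 0.3 → 1/4 → 1/5 → 1/6 — 2 2/3 stops faster (darker).
Net change so far: 1/3 stop darker. Offset with the ISO: 5000 → 6400.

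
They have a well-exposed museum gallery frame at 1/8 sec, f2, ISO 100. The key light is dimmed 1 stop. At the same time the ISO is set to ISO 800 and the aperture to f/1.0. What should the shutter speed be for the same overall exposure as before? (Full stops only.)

Scene light: 1 stop darker.
ISO: 100 → 200 → 400 → 800 — 3 stops raised (brighter).
Aperture: f/2 → f/1.4 → f/1.0 — 2 stops opened up (brighter).
Net so far: 4 stops brighter. Shutter speed: 1/8 → 1/15 → 1/30 → 1/60 → 1/125.

1/125s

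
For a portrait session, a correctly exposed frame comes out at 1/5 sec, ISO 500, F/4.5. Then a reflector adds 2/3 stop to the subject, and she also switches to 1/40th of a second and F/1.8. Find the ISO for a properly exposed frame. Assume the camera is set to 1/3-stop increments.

ISO 400

Scene light: 2/3 stop brighter.
Shutter speed: 1/5 → 1/6 → 1/8 → 1/10 → 1/13 → 1/15 → 1/20 → 1/25 → 1/30 → 1/40 — 3 stops faster (darker).
Aperture: f/4.5 → f/4 → f/3.5 → f/3.2 → f/2.8 → f/2.5 → f/2.2 → f/2 → f/1.8 — 2 2/3 stops opened up (brighter).
Net so far: 1/3 stop brighter. ISO: 500 → 400.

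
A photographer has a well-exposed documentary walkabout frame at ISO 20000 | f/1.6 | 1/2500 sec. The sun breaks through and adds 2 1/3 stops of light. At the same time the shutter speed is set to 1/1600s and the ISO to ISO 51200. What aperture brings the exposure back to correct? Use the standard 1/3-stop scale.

Scene light: 2 1/3 stops brighter.
Shutter speed: 1/2500 → 1/2000 → 1/1600 — 2/3 stop slower (brighter).
ISO: 20000 → 25600 → 32000 → 40000 → 51200 — 1 1/3 stops raised (brighter).
Net so far: 4 1/3 stops brighter. Aperture: f/1.6 → f/1.8 → f/2 → f/2.2 → f/2.5 → f/2.8 → f/3.2 → f/3.5 → f/4 → f/4.5 → f/5 → f/5.6 → f/6.3 → f/7.1.

f/7.1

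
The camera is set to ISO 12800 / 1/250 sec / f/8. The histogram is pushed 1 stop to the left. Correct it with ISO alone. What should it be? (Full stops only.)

ISO 25600

Underexposed by 1 stop → need 1 stop brighter.
ISO: 12800 → 25600.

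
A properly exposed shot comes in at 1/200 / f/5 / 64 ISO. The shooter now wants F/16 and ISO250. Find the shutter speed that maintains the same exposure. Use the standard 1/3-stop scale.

1/80s

Aperture: f/5 → f/5.6 → f/6.3 → f/7.1 → f/8 → f/9 → f/10 → f/11 → f/13 → f/14 → f/16 — 3 1/3 stops smaller aperture (darker).
ISO: 64 → 80 → 100 → 125 → 160 → 200 → 250 — 2 stops raised (brighter).
Net change so far: 1 1/3 stops darker. Offset with the shutter speed: 1/200 → 1/160 → 1/125 → 1/100 → 1/80.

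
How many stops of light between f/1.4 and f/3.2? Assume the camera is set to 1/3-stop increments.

2 1/3 stops

f/1.4 → f/1.6 → f/1.8 → f/2 → f/2.2 → f/2.5 → f/2.8 → f/3.2 — count the steps: 7 third-stops = 2 1/3 stops.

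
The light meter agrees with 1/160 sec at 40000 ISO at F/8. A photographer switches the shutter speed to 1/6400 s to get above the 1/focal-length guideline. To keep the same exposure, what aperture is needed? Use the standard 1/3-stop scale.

Shutter speed: 1/160 → 1/200 → 1/250 → 1/320 → 1/400 → 1/500 → 1/640 → 1/800 → 1/1000 → 1/1250 → 1/1600 → 1/2000 → 1/2500 → 1/3200 → 1/4000 → 1/5000 → 1/6400 — 5 1/3 stops shorter (darker).
Need 5 1/3 stops brighter from the aperture: f/8 → f/7.1 → f/6.3 → f/5.6 → f/5 → f/4.5 → f/4 → f/3.5 → f/3.2 → f/2.8 → f/2.5 → f/2.2 → f/2 → f/1.8 → f/1.6 → f/1.4 → f/1.2.

f/1.2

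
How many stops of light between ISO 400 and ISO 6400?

4 stops

400 → 800 → 1600 → 3200 → 6400 — count the steps: 4 stops.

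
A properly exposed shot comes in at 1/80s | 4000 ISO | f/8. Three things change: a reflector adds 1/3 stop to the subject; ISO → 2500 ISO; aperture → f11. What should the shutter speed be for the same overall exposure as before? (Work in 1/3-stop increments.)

Scene light: 1/3 stop brighter.
ISO: 4000 → 3200 → 2500 — 2/3 stop dropped (darker).
Aperture: f/8 → f/9 → f/10 → f/11 — 1 stop smaller aperture (darker).
Net so far: 1 1/3 stops darker. Shutter speed: 1/80 → 1/60 → 1/50 → 1/40 → 1/30.

1/30s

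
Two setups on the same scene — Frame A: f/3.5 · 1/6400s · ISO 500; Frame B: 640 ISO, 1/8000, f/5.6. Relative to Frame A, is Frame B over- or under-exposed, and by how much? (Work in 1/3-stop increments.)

1 1/3 stops darker

Aperture: f/3.5 → f/4 → f/4.5 → f/5 → f/5.6 — 1 1/3 stops smaller aperture (darker).
Shutter speed: 1/6400 → 1/8000 — 1/3 stop shorter (darker).
ISO: 500 → 640 — 1/3 stop raised (brighter).
Net: −1 1/3 −1/3 +1/3 = −1 1/3 stops.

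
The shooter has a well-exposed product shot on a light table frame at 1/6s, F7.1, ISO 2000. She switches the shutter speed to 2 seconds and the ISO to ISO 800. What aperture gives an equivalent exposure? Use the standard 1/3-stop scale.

Shutter speed: 1/6 → 1/5 → 1/4 → 0.3 → 0.4 → 0.5 → 0.6 → 0.8 → 1 → 1.3 → 1.6 → 2 — 3 2/3 stops slower (brighter).
ISO: 2000 → 1600 → 1250 → 1000 → 800 — 1 1/3 stops dropped (darker).
Net change so far: 2 1/3 stops brighter. Offset with the aperture: f/7.1 → f/8 → f/9 → f/10 → f/11 → f/13 → f/14 → f/16.

f/16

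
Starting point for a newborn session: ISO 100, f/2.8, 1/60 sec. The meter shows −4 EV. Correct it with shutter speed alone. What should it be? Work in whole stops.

Underexposed by 4 stops → need 4 stops brighter.
Shutter speed: 1/60 → 1/30 → 1/15 → 1/8 → 1/4.

1/4s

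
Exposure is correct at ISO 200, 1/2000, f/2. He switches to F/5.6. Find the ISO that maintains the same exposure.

ISO 1600

Aperture: f/2 → f/2.8 → f/4 → f/5.6 — 3 stops narrower (darker).
Need 3 stops brighter from the ISO: 200 → 400 → 800 → 1600.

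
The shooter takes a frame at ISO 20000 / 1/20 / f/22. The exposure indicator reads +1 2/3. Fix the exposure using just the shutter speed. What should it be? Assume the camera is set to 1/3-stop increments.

1/60s

Overexposed by 1 2/3 stops → need 1 2/3 stops darker.
Shutter speed: 1/20 → 1/25 → 1/30 → 1/40 → 1/50 → 1/60.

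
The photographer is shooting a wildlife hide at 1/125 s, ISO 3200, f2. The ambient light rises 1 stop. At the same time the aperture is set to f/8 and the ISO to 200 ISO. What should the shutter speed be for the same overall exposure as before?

1 s

Scene light: 1 stop brighter.
Aperture: f/2 → f/2.8 → f/4 → f/5.6 → f/8 — 4 stops stopped down (darker).
ISO: 3200 → 1600 → 800 → 400 → 200 — 4 stops lower (darker).
Net so far: 7 stops darker. Shutter speed: 1/125 → 1/60 → 1/30 → 1/15 → 1/8 → 1/4 → 1/2 → 1.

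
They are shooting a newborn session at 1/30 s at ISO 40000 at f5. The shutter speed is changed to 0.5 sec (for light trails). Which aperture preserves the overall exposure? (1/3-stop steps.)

Shutter speed: 1/30 → 1/25 → 1/20 → 1/15 → 1/13 → 1/10 → 1/8 → 1/6 → 1/5 → 1/4 → 0.3 → 0.4 → 0.5 — 4 stops longer (brighter).
Need 4 stops darker from the aperture: f/5 → f/5.6 → f/6.3 → f/7.1 → f/8 → f/9 → f/10 → f/11 → f/13 → f/14 → f/16 → f/18 → f/20.

f/20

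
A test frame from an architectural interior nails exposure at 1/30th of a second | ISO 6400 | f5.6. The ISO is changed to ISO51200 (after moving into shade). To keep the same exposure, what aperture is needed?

ISO: 6400 → 12800 → 25600 → 51200 — 3 stops higher (brighter).
Need 3 stops darker from the aperture: f/5.6 → f/8 → f/11 → f/16.

f/16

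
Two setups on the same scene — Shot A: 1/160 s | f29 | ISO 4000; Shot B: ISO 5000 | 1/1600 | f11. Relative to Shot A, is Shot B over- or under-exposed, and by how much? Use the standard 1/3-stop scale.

Aperture: f/29 → f/25 → f/22 → f/20 → f/18 → f/16 → f/14 → f/13 → f/11 — 2 2/3 stops larger aperture (brighter).
Shutter speed: 1/160 → 1/200 → 1/250 → 1/320 → 1/400 → 1/500 → 1/640 → 1/800 → 1/1000 → 1/1250 → 1/1600 — 3 1/3 stops faster (darker).
ISO: 4000 → 5000 — 1/3 stop raised (brighter).
Net: +2 2/3 −3 1/3 +1/3 = −1/3 stops.

1/3 stop darker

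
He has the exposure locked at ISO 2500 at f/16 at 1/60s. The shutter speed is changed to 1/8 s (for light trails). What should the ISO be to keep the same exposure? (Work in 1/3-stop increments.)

ISO 320

Shutter speed: 1/60 → 1/50 → 1/40 → 1/30 → 1/25 → 1/20 → 1/15 → 1/13 → 1/10 → 1/8 — 3 stops longer (brighter).
Need 3 stops darker from the ISO: 2500 → 2000 → 1600 → 1250 → 1000 → 800 → 640 → 500 → 400 → 320.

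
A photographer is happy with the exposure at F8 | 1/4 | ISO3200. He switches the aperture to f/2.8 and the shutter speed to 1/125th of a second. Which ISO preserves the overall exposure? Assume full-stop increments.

ISO 12800

Aperture: f/8 → f/5.6 → f/4 → f/2.8 — 3 stops wider (brighter).
Shutter speed: 1/4 → 1/8 → 1/15 → 1/30 → 1/60 → 1/125 — 5 stops shorter (darker).
Net change so far: 2 stops darker. Offset with the ISO: 3200 → 6400 → 12800.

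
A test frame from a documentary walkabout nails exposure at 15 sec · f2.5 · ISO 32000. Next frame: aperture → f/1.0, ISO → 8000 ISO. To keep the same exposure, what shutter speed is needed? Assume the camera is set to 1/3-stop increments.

Aperture: f/2.5 → f/2.2 → f/2 → f/1.8 → f/1.6 → f/1.4 → f/1.2 → f/1.1 → f/1.0 — 2 2/3 stops opened up (brighter).
ISO: 32000 → 25600 → 20000 → 16000 → 12800 → 10000 → 8000 — 2 stops lower (darker).
Net change so far: 2/3 stop brighter. Offset with the shutter speed: 15 → 13 → 10.

10 s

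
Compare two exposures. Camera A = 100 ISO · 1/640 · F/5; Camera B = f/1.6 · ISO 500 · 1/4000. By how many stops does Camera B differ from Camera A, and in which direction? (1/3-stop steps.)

3 stops brighter

Aperture: f/5 → f/4.5 → f/4 → f/3.5 → f/3.2 → f/2.8 → f/2.5 → f/2.2 → f/2 → f/1.8 → f/1.6 — 3 1/3 stops opened up (brighter).
Shutter speed: 1/640 → 1/800 → 1/1000 → 1/1250 → 1/1600 → 1/2000 → 1/2500 → 1/3200 → 1/4000 — 2 2/3 stops shorter (darker).
ISO: 100 → 125 → 160 → 200 → 250 → 320 → 400 → 500 — 2 1/3 stops raised (brighter).
Net: +3 1/3 −2 2/3 +2 1/3 = +3 stops.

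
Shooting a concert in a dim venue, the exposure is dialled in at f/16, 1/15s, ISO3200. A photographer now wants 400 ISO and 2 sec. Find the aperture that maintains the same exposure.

ISO: 3200 → 1600 → 800 → 400 — 3 stops dropped (darker).
Shutter speed: 1/15 → 1/8 → 1/4 → 1/2 → 1 → 2 — 5 stops slower (brighter).
Net change so far: 2 stops brighter. Offset with the aperture: f/16 → f/22 → f/32.

f/32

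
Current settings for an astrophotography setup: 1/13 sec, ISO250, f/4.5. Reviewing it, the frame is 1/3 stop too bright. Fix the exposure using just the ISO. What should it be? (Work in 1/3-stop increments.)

ISO 200

Overexposed by 1/3 stop → need 1/3 stop darker.
ISO: 250 → 200.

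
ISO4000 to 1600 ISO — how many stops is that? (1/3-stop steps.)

4000 → 3200 → 2500 → 2000 → 1600 — count the steps: 4 third-stops = 1 1/3 stops.

1 1/3 stops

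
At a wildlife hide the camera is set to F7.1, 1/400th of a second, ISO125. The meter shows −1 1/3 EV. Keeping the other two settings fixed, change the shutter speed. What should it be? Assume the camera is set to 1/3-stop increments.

1/160s

Underexposed by 1 1/3 stops → need 1 1/3 stops brighter.
Shutter speed: 1/400 → 1/320 → 1/250 → 1/200 → 1/160.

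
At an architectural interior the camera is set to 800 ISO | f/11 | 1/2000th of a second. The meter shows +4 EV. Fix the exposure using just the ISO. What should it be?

ISO 50

Overexposed by 4 stops → need 4 stops darker.
ISO: 800 → 400 → 200 → 100 → 50.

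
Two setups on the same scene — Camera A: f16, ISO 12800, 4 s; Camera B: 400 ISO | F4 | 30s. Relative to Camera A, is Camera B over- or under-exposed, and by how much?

Aperture: f/16 → f/11 → f/8 → f/5.6 → f/4 — 4 stops larger aperture (brighter).
Shutter speed: 4 → 8 → 15 → 30 — 3 stops slower (brighter).
ISO: 12800 → 6400 → 3200 → 1600 → 800 → 400 — 5 stops lower (darker).
Net: +4 +3 −5 = +2 stops.

2 stops brighter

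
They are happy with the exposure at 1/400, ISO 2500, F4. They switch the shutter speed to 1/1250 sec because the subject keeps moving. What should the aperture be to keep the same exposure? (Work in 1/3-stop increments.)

f/2.2

Shutter speed: 1/400 → 1/500 → 1/640 → 1/800 → 1/1000 → 1/1250 — 1 2/3 stops shorter (darker).
Need 1 2/3 stops brighter from the aperture: f/4 → f/3.5 → f/3.2 → f/2.8 → f/2.5 → f/2.2.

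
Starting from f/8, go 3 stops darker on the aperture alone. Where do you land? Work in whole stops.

f/22

Aperture: f/8 → f/11 → f/16 → f/22 — 3 stops narrower (darker).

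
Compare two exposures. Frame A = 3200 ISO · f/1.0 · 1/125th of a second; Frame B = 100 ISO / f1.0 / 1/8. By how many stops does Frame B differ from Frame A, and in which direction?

1 stop darker

Aperture: unchanged.
Shutter speed: 1/125 → 1/60 → 1/30 → 1/15 → 1/8 — 4 stops slower (brighter).
ISO: 3200 → 1600 → 800 → 400 → 200 → 100 — 5 stops lower (darker).
Net: +4 −5 = −1 stop.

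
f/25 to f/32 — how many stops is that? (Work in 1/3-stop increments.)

f/25 → f/29 → f/32 — count the steps: 2 third-stops = 2/3 stop.

2/3 stop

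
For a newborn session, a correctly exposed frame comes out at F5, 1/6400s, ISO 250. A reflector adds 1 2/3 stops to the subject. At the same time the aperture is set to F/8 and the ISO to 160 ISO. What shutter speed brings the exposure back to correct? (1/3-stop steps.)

1/5000s

Scene light: 1 2/3 stops brighter.
Aperture: f/5 → f/5.6 → f/6.3 → f/7.1 → f/8 — 1 1/3 stops narrower (darker).
ISO: 250 → 200 → 160 — 2/3 stop lower (darker).
Net so far: 1/3 stop darker. Shutter speed: 1/6400 → 1/5000.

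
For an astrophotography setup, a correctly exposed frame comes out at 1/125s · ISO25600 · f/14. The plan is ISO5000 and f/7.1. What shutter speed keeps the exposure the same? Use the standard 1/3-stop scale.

1/100s

ISO: 25600 → 20000 → 16000 → 12800 → 10000 → 8000 → 6400 → 5000 — 2 1/3 stops dropped (darker).
Aperture: f/14 → f/13 → f/11 → f/10 → f/9 → f/8 → f/7.1 — 2 stops opened up (brighter).
Net change so far: 1/3 stop darker. Offset with the shutter speed: 1/125 → 1/100.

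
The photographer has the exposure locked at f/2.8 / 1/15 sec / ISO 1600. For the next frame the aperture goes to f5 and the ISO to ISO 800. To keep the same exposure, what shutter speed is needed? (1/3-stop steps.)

0.4 s

Aperture: f/2.8 → f/3.2 → f/3.5 → f/4 → f/4.5 → f/5 — 1 2/3 stops stopped down (darker).
ISO: 1600 → 1250 → 1000 → 800 — 1 stop lower (darker).
Net change so far: 2 2/3 stops darker. Offset with the shutter speed: 1/15 → 1/13 → 1/10 → 1/8 → 1/6 → 1/5 → 1/4 → 0.3 → 0.4.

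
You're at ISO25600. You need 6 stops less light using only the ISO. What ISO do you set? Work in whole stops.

ISO: 25600 → 12800 → 6400 → 3200 → 1600 → 800 → 400 — 6 stops lower (darker).

ISO 400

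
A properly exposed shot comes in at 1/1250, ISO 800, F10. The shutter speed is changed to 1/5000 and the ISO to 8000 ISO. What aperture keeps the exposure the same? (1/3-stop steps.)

Shutter speed: 1/1250 → 1/1600 → 1/2000 → 1/2500 → 1/3200 → 1/4000 → 1/5000 — 2 stops faster (darker).
ISO: 800 → 1000 → 1250 → 1600 → 2000 → 2500 → 3200 → 4000 → 5000 → 6400 → 8000 — 3 1/3 stops raised (brighter).
Net change so far: 1 1/3 stops brighter. Offset with the aperture: f/10 → f/11 → f/13 → f/14 → f/16.

f/16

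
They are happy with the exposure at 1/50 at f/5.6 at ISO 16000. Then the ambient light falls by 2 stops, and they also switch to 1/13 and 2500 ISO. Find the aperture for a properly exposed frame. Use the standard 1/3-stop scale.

f/2.2

Scene light: 2 stops darker.
Shutter speed: 1/50 → 1/40 → 1/30 → 1/25 → 1/20 → 1/15 → 1/13 — 2 stops slower (brighter).
ISO: 16000 → 12800 → 10000 → 8000 → 6400 → 5000 → 4000 → 3200 → 2500 — 2 2/3 stops dropped (darker).
Net so far: 2 2/3 stops darker. Aperture: f/5.6 → f/5 → f/4.5 → f/4 → f/3.5 → f/3.2 → f/2.8 → f/2.5 → f/2.2.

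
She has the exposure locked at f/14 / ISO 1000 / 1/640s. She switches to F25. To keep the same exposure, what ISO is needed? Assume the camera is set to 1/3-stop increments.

ISO 3200

Aperture: f/14 → f/16 → f/18 → f/20 → f/22 → f/25 — 1 2/3 stops smaller aperture (darker).
Need 1 2/3 stops brighter from the ISO: 1000 → 1250 → 1600 → 2000 → 2500 → 3200.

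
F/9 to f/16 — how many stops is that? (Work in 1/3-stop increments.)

1 2/3 stops

f/9 → f/10 → f/11 → f/13 → f/14 → f/16 — count the steps: 5 third-stops = 1 2/3 stops.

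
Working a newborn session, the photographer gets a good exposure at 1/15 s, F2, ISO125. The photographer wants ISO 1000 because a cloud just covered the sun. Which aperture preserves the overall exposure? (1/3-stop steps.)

f/5.6

ISO: 125 → 160 → 200 → 250 → 320 → 400 → 500 → 640 → 800 → 1000 — 3 stops higher (brighter).
Need 3 stops darker from the aperture: f/2 → f/2.2 → f/2.5 → f/2.8 → f/3.2 → f/3.5 → f/4 → f/4.5 → f/5 → f/5.6.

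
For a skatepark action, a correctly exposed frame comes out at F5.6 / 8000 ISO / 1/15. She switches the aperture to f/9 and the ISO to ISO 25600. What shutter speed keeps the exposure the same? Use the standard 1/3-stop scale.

1/20s

Aperture: f/5.6 → f/6.3 → f/7.1 → f/8 → f/9 — 1 1/3 stops smaller aperture (darker).
ISO: 8000 → 10000 → 12800 → 16000 → 20000 → 25600 — 1 2/3 stops raised (brighter).
Net change so far: 1/3 stop brighter. Offset with the shutter speed: 1/15 → 1/20.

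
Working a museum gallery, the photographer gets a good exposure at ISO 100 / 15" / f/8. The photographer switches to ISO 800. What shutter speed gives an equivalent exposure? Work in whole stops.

2 s

ISO: 100 → 200 → 400 → 800 — 3 stops raised (brighter).
Need 3 stops darker from the shutter speed: 15 → 8 → 4 → 2.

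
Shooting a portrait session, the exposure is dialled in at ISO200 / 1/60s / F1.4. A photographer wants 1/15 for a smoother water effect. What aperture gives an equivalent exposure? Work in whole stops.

Shutter speed: 1/60 → 1/30 → 1/15 — 2 stops longer (brighter).
Need 2 stops darker from the aperture: f/1.4 → f/2 → f/2.8.

f/2.8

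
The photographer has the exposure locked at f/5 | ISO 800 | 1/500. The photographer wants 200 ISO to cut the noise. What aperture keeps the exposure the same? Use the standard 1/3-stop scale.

ISO: 800 → 640 → 500 → 400 → 320 → 250 → 200 — 2 stops dropped (darker).
Need 2 stops brighter from the aperture: f/5 → f/4.5 → f/4 → f/3.5 → f/3.2 → f/2.8 → f/2.5.

f/2.5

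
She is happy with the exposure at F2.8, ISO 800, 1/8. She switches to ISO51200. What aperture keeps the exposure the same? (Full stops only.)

ISO: 800 → 1600 → 3200 → 6400 → 12800 → 25600 → 51200 — 6 stops raised (brighter).
Need 6 stops darker from the aperture: f/2.8 → f/4 → f/5.6 → f/8 → f/11 → f/16 → f/22.

f/22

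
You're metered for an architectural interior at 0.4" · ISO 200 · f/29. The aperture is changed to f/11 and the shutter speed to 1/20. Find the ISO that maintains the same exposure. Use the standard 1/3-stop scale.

ISO 250

Aperture: f/29 → f/25 → f/22 → f/20 → f/18 → f/16 → f/14 → f/13 → f/11 — 2 2/3 stops larger aperture (brighter).
Shutter speed: 0.4 → 0.3 → 1/4 → 1/5 → 1/6 → 1/8 → 1/10 → 1/13 → 1/15 → 1/20 — 3 stops shorter (darker).
Net change so far: 1/3 stop darker. Offset with the ISO: 200 → 250.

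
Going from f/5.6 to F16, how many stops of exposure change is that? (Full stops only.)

f/5.6 → f/8 → f/11 → f/16 — count the steps: 3 stops.

3 stops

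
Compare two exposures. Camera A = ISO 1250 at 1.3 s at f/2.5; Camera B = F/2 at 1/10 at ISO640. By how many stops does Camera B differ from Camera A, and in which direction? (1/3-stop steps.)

Aperture: f/2.5 → f/2.2 → f/2 — 2/3 stop opened up (brighter).
Shutter speed: 1.3 → 1 → 0.8 → 0.6 → 0.5 → 0.4 → 0.3 → 1/4 → 1/5 → 1/6 → 1/8 → 1/10 — 3 2/3 stops faster (darker).
ISO: 1250 → 1000 → 800 → 640 — 1 stop lower (darker).
Net: +2/3 −3 2/3 −1 = −4 stops.

4 stops darker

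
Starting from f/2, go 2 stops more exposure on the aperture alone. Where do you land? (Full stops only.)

Aperture: f/2 → f/1.4 → f/1.0 — 2 stops wider (brighter).

f/1.0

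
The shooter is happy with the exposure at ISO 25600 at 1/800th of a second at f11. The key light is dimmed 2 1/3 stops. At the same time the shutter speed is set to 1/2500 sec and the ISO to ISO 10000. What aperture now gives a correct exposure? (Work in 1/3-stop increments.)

Scene light: 2 1/3 stops darker.
Shutter speed: 1/800 → 1/1000 → 1/1250 → 1/1600 → 1/2000 → 1/2500 — 1 2/3 stops shorter (darker).
ISO: 25600 → 20000 → 16000 → 12800 → 10000 — 1 1/3 stops lower (darker).
Net so far: 5 1/3 stops darker. Aperture: f/11 → f/10 → f/9 → f/8 → f/7.1 → f/6.3 → f/5.6 → f/5 → f/4.5 → f/4 → f/3.5 → f/3.2 → f/2.8 → f/2.5 → f/2.2 → f/2 → f/1.8.

f/1.8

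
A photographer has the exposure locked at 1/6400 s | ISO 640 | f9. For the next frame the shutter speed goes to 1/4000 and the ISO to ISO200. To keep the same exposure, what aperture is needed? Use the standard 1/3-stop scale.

f/6.3

Shutter speed: 1/6400 → 1/5000 → 1/4000 — 2/3 stop slower (brighter).
ISO: 640 → 500 → 400 → 320 → 250 → 200 — 1 2/3 stops lower (darker).
Net change so far: 1 stop darker. Offset with the aperture: f/9 → f/8 → f/7.1 → f/6.3.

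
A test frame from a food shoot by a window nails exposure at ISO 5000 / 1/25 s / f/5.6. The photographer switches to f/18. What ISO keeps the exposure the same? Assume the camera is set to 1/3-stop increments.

ISO 51200

Aperture: f/5.6 → f/6.3 → f/7.1 → f/8 → f/9 → f/10 → f/11 → f/13 → f/14 → f/16 → f/18 — 3 1/3 stops narrower (darker).
Need 3 1/3 stops brighter from the ISO: 5000 → 6400 → 8000 → 10000 → 12800 → 16000 → 20000 → 25600 → 32000 → 40000 → 51200.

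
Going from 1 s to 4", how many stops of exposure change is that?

2 stops

1 → 2 → 4 — count the steps: 2 stops.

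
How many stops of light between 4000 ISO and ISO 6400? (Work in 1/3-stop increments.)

2/3 stop

4000 → 5000 → 6400 — count the steps: 2 third-stops = 2/3 stop.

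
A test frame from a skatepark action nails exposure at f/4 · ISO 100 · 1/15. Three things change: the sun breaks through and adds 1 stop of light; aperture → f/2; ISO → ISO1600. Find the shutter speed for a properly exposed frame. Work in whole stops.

1/2000s

Scene light: 1 stop brighter.
Aperture: f/4 → f/2.8 → f/2 — 2 stops opened up (brighter).
ISO: 100 → 200 → 400 → 800 → 1600 — 4 stops raised (brighter).
Net so far: 7 stops brighter. Shutter speed: 1/15 → 1/30 → 1/60 → 1/125 → 1/250 → 1/500 → 1/1000 → 1/2000.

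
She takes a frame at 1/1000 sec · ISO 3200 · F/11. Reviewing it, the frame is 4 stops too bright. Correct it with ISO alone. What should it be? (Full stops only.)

Overexposed by 4 stops → need 4 stops darker.
ISO: 3200 → 1600 → 800 → 400 → 200.

ISO 200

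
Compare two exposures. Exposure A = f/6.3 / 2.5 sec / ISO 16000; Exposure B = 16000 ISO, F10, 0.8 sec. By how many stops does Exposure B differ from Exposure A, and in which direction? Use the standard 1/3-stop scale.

Aperture: f/6.3 → f/7.1 → f/8 → f/9 → f/10 — 1 1/3 stops narrower (darker).
Shutter speed: 2.5 → 2 → 1.6 → 1.3 → 1 → 0.8 — 1 2/3 stops shorter (darker).
ISO: unchanged.
Net: −1 1/3 −1 2/3 = −3 stops.

3 stops darker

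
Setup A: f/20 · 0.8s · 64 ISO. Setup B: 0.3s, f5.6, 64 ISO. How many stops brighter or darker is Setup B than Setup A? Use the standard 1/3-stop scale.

2 1/3 stops brighter

Aperture: f/20 → f/18 → f/16 → f/14 → f/13 → f/11 → f/10 → f/9 → f/8 → f/7.1 → f/6.3 → f/5.6 — 3 2/3 stops wider (brighter).
Shutter speed: 0.8 → 0.6 → 0.5 → 0.4 → 0.3 — 1 1/3 stops faster (darker).
ISO: unchanged.
Net: +3 2/3 −1 1/3 = +2 1/3 stops.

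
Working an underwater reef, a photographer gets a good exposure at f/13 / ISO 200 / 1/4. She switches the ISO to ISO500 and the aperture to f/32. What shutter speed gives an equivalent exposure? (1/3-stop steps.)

0.6 s

ISO: 200 → 250 → 320 → 400 → 500 — 1 1/3 stops higher (brighter).
Aperture: f/13 → f/14 → f/16 → f/18 → f/20 → f/22 → f/25 → f/29 → f/32 — 2 2/3 stops stopped down (darker).
Net change so far: 1 1/3 stops darker. Offset with the shutter speed: 1/4 → 0.3 → 0.4 → 0.5 → 0.6.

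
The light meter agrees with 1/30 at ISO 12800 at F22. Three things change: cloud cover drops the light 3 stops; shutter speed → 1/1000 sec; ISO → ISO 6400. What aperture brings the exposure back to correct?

Scene light: 3 stops darker.
Shutter speed: 1/30 → 1/60 → 1/125 → 1/250 → 1/500 → 1/1000 — 5 stops shorter (darker).
ISO: 12800 → 6400 — 1 stop lower (darker).
Net so far: 9 stops darker. Aperture: f/22 → f/16 → f/11 → f/8 → f/5.6 → f/4 → f/2.8 → f/2 → f/1.4 → f/1.0.

f/1.0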